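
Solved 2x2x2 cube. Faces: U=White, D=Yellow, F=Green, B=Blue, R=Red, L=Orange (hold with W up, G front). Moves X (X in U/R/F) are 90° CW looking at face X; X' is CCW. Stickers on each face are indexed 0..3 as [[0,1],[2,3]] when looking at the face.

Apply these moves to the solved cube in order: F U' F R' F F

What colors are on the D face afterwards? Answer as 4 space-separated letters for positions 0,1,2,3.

After move 1 (F): F=GGGG U=WWOO R=WRWR D=RRYY L=OYOY
After move 2 (U'): U=WOWO F=OYGG R=GGWR B=WRBB L=BBOY
After move 3 (F): F=GOGY U=WOYB R=WGOR D=WGYY L=BROR
After move 4 (R'): R=GRWO U=WBYW F=GOGB D=WOYY B=YRGB
After move 5 (F): F=GGBO U=WBRR R=YRWO D=WGYY L=BWOO
After move 6 (F): F=BGOG U=WBOW R=RRRO D=WYYY L=BWOG
Query: D face = WYYY

Answer: W Y Y Y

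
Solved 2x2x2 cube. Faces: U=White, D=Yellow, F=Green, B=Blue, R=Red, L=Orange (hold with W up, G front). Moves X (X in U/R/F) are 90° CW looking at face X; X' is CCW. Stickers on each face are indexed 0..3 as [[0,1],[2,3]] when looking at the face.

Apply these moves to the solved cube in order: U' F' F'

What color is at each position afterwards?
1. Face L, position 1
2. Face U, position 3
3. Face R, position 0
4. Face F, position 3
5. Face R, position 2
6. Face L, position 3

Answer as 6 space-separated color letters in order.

After move 1 (U'): U=WWWW F=OOGG R=GGRR B=RRBB L=BBOO
After move 2 (F'): F=OGOG U=WWGR R=YGYR D=BOYY L=BWOW
After move 3 (F'): F=GGOO U=WWYY R=OGBR D=WWYY L=BROG
Query 1: L[1] = R
Query 2: U[3] = Y
Query 3: R[0] = O
Query 4: F[3] = O
Query 5: R[2] = B
Query 6: L[3] = G

Answer: R Y O O B G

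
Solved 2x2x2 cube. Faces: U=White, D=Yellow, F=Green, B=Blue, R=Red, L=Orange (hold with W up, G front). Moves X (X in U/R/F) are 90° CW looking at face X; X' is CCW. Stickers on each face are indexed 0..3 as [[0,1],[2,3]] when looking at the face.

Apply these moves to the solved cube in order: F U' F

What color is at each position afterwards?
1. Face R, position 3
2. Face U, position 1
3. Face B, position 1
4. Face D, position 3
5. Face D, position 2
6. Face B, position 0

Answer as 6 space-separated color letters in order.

Answer: R O R Y Y W

Derivation:
After move 1 (F): F=GGGG U=WWOO R=WRWR D=RRYY L=OYOY
After move 2 (U'): U=WOWO F=OYGG R=GGWR B=WRBB L=BBOY
After move 3 (F): F=GOGY U=WOYB R=WGOR D=WGYY L=BROR
Query 1: R[3] = R
Query 2: U[1] = O
Query 3: B[1] = R
Query 4: D[3] = Y
Query 5: D[2] = Y
Query 6: B[0] = W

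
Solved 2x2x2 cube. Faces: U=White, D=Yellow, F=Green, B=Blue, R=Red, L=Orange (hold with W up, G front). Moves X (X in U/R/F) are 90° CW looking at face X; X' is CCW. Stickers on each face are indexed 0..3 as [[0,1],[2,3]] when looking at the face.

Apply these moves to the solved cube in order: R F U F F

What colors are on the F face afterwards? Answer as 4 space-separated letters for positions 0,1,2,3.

Answer: Y Y R W

Derivation:
After move 1 (R): R=RRRR U=WGWG F=GYGY D=YBYB B=WBWB
After move 2 (F): F=GGYY U=WGOO R=WRGR D=RRYB L=OYOB
After move 3 (U): U=OWOG F=WRYY R=WBGR B=OYWB L=GGOB
After move 4 (F): F=YWYR U=OWBG R=OBGR D=GWYB L=GROR
After move 5 (F): F=YYRW U=OWRR R=BBGR D=GOYB L=GGOW
Query: F face = YYRW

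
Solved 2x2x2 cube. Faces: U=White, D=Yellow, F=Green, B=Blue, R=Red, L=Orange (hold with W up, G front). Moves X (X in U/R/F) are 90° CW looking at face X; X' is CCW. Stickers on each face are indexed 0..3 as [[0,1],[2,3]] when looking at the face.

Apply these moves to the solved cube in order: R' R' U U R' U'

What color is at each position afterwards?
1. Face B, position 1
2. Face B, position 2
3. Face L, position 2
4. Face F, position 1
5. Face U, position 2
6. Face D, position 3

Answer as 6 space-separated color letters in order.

After move 1 (R'): R=RRRR U=WBWB F=GWGW D=YGYG B=YBYB
After move 2 (R'): R=RRRR U=WYWY F=GBGB D=YWYW B=GBGB
After move 3 (U): U=WWYY F=RRGB R=GBRR B=OOGB L=GBOO
After move 4 (U): U=YWYW F=GBGB R=OORR B=GBGB L=RROO
After move 5 (R'): R=OROR U=YGYG F=GWGW D=YBYB B=WBWB
After move 6 (U'): U=GGYY F=RRGW R=GWOR B=ORWB L=WBOO
Query 1: B[1] = R
Query 2: B[2] = W
Query 3: L[2] = O
Query 4: F[1] = R
Query 5: U[2] = Y
Query 6: D[3] = B

Answer: R W O R Y B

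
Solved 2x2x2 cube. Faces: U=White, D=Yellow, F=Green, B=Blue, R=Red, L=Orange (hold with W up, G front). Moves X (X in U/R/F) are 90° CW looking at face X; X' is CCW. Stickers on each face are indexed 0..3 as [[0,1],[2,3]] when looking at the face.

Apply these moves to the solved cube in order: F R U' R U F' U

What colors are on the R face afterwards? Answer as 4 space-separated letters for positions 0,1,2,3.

Answer: O B R R

Derivation:
After move 1 (F): F=GGGG U=WWOO R=WRWR D=RRYY L=OYOY
After move 2 (R): R=WWRR U=WGOG F=GRGY D=RBYB B=OBWB
After move 3 (U'): U=GGWO F=OYGY R=GRRR B=WWWB L=OBOY
After move 4 (R): R=RGRR U=GYWY F=OBGB D=RWYW B=OWGB
After move 5 (U): U=WGYY F=RGGB R=OWRR B=OBGB L=OBOY
After move 6 (F'): F=GBRG U=WGOR R=WWRR D=BYYW L=OYOY
After move 7 (U): U=OWRG F=WWRG R=OBRR B=OYGB L=GBOY
Query: R face = OBRR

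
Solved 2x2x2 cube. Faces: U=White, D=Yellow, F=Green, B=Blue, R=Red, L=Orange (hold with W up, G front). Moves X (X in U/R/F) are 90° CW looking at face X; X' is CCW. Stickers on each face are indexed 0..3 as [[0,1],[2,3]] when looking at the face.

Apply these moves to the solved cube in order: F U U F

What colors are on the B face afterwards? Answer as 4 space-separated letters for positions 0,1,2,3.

Answer: G G B B

Derivation:
After move 1 (F): F=GGGG U=WWOO R=WRWR D=RRYY L=OYOY
After move 2 (U): U=OWOW F=WRGG R=BBWR B=OYBB L=GGOY
After move 3 (U): U=OOWW F=BBGG R=OYWR B=GGBB L=WROY
After move 4 (F): F=GBGB U=OOYR R=WYWR D=WOYY L=WROR
Query: B face = GGBB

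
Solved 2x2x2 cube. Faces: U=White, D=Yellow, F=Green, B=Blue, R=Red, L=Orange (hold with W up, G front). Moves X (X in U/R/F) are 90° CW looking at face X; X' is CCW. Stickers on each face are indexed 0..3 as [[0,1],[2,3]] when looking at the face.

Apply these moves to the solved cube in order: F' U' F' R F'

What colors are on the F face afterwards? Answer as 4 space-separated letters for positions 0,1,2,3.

Answer: W Y W O

Derivation:
After move 1 (F'): F=GGGG U=WWRR R=YRYR D=OOYY L=OWOW
After move 2 (U'): U=WRWR F=OWGG R=GGYR B=YRBB L=BBOW
After move 3 (F'): F=WGOG U=WRGY R=OGOR D=BWYY L=BROW
After move 4 (R): R=OORG U=WGGG F=WWOY D=BBYY B=YRRB
After move 5 (F'): F=WYWO U=WGOR R=BOBG D=RWYY L=BGOG
Query: F face = WYWO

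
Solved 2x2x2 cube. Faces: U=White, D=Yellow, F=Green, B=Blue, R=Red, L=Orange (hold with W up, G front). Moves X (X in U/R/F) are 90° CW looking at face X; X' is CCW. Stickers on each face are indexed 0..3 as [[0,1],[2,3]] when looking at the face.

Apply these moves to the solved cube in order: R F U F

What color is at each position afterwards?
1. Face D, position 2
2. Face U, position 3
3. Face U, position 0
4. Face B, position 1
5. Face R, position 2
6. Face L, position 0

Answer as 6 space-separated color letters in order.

Answer: Y G O Y G G

Derivation:
After move 1 (R): R=RRRR U=WGWG F=GYGY D=YBYB B=WBWB
After move 2 (F): F=GGYY U=WGOO R=WRGR D=RRYB L=OYOB
After move 3 (U): U=OWOG F=WRYY R=WBGR B=OYWB L=GGOB
After move 4 (F): F=YWYR U=OWBG R=OBGR D=GWYB L=GROR
Query 1: D[2] = Y
Query 2: U[3] = G
Query 3: U[0] = O
Query 4: B[1] = Y
Query 5: R[2] = G
Query 6: L[0] = G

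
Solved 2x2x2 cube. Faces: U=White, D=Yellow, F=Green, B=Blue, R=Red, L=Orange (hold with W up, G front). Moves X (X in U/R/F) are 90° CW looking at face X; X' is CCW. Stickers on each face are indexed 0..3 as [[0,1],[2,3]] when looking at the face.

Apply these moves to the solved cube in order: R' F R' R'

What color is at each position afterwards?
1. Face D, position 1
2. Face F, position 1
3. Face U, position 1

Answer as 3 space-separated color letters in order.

After move 1 (R'): R=RRRR U=WBWB F=GWGW D=YGYG B=YBYB
After move 2 (F): F=GGWW U=WBOO R=WRBR D=RRYG L=OYOG
After move 3 (R'): R=RRWB U=WYOY F=GBWO D=RGYW B=GBRB
After move 4 (R'): R=RBRW U=WROG F=GYWY D=RBYO B=WBGB
Query 1: D[1] = B
Query 2: F[1] = Y
Query 3: U[1] = R

Answer: B Y R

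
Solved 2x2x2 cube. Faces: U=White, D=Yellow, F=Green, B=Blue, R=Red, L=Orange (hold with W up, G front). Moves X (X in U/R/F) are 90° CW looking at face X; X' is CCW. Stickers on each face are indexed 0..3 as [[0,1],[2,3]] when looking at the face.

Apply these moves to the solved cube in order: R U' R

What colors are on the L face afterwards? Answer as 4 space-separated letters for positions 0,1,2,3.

Answer: W B O O

Derivation:
After move 1 (R): R=RRRR U=WGWG F=GYGY D=YBYB B=WBWB
After move 2 (U'): U=GGWW F=OOGY R=GYRR B=RRWB L=WBOO
After move 3 (R): R=RGRY U=GOWY F=OBGB D=YWYR B=WRGB
Query: L face = WBOO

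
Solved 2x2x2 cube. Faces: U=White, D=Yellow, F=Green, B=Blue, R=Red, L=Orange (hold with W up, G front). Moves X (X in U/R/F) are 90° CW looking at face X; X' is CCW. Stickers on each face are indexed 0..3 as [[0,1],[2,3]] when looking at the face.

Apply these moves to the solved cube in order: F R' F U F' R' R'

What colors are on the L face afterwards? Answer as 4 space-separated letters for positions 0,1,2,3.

Answer: G B O Y

Derivation:
After move 1 (F): F=GGGG U=WWOO R=WRWR D=RRYY L=OYOY
After move 2 (R'): R=RRWW U=WBOB F=GWGO D=RGYG B=YBRB
After move 3 (F): F=GGOW U=WBYY R=ORBW D=WRYG L=OROG
After move 4 (U): U=YWYB F=OROW R=YBBW B=ORRB L=GGOG
After move 5 (F'): F=RWOO U=YWYB R=RBWW D=GGYG L=GBOY
After move 6 (R'): R=BWRW U=YRYO F=RWOB D=GWYO B=GRGB
After move 7 (R'): R=WWBR U=YGYG F=RROO D=GWYB B=ORWB
Query: L face = GBOY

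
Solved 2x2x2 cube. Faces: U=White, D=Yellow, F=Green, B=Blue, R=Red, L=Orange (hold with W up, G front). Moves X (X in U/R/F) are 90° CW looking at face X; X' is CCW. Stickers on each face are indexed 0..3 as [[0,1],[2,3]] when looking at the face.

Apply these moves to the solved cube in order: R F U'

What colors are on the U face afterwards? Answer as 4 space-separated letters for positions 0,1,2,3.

Answer: G O W O

Derivation:
After move 1 (R): R=RRRR U=WGWG F=GYGY D=YBYB B=WBWB
After move 2 (F): F=GGYY U=WGOO R=WRGR D=RRYB L=OYOB
After move 3 (U'): U=GOWO F=OYYY R=GGGR B=WRWB L=WBOB
Query: U face = GOWO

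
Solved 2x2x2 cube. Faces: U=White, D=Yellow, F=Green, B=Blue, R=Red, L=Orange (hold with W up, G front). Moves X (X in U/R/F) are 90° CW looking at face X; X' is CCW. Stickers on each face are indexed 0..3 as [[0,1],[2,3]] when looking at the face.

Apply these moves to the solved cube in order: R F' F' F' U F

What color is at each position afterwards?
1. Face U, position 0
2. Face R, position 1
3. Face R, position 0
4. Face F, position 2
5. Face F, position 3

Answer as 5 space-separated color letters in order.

Answer: O B O Y R

Derivation:
After move 1 (R): R=RRRR U=WGWG F=GYGY D=YBYB B=WBWB
After move 2 (F'): F=YYGG U=WGRR R=BRYR D=OOYB L=OGOW
After move 3 (F'): F=YGYG U=WGBY R=OROR D=GWYB L=OROR
After move 4 (F'): F=GGYY U=WGOO R=WRGR D=RRYB L=OYOB
After move 5 (U): U=OWOG F=WRYY R=WBGR B=OYWB L=GGOB
After move 6 (F): F=YWYR U=OWBG R=OBGR D=GWYB L=GROR
Query 1: U[0] = O
Query 2: R[1] = B
Query 3: R[0] = O
Query 4: F[2] = Y
Query 5: F[3] = R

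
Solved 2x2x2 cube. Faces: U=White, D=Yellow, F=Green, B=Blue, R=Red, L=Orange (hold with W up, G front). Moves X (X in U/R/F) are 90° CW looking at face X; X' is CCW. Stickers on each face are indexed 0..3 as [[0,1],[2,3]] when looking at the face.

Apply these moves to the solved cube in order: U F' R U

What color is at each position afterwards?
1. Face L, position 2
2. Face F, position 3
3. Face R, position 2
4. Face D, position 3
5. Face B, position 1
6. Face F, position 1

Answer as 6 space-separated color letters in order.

Answer: O Y R O W Y

Derivation:
After move 1 (U): U=WWWW F=RRGG R=BBRR B=OOBB L=GGOO
After move 2 (F'): F=RGRG U=WWBR R=YBYR D=GOYY L=GWOW
After move 3 (R): R=YYRB U=WGBG F=RORY D=GBYO B=ROWB
After move 4 (U): U=BWGG F=YYRY R=RORB B=GWWB L=ROOW
Query 1: L[2] = O
Query 2: F[3] = Y
Query 3: R[2] = R
Query 4: D[3] = O
Query 5: B[1] = W
Query 6: F[1] = Y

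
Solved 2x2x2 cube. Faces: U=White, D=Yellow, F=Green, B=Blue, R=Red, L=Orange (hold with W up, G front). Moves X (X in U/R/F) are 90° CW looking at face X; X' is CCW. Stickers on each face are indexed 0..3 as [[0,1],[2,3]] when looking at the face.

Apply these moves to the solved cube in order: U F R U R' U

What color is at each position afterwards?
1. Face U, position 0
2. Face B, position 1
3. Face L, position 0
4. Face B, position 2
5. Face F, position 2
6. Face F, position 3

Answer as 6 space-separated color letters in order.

After move 1 (U): U=WWWW F=RRGG R=BBRR B=OOBB L=GGOO
After move 2 (F): F=GRGR U=WWOG R=WBWR D=RBYY L=GYOY
After move 3 (R): R=WWRB U=WROR F=GBGY D=RBYO B=GOWB
After move 4 (U): U=OWRR F=WWGY R=GORB B=GYWB L=GBOY
After move 5 (R'): R=OBGR U=OWRG F=WWGR D=RWYY B=OYBB
After move 6 (U): U=ROGW F=OBGR R=OYGR B=GBBB L=WWOY
Query 1: U[0] = R
Query 2: B[1] = B
Query 3: L[0] = W
Query 4: B[2] = B
Query 5: F[2] = G
Query 6: F[3] = R

Answer: R B W B G R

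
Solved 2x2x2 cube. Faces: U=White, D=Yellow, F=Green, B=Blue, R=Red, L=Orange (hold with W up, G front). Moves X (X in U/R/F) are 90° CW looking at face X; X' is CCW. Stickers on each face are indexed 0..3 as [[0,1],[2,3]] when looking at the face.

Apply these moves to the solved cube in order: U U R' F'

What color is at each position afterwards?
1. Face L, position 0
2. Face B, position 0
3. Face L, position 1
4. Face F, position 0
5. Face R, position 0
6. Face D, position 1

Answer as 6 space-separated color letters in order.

After move 1 (U): U=WWWW F=RRGG R=BBRR B=OOBB L=GGOO
After move 2 (U): U=WWWW F=BBGG R=OORR B=GGBB L=RROO
After move 3 (R'): R=OROR U=WBWG F=BWGW D=YBYG B=YGYB
After move 4 (F'): F=WWBG U=WBOO R=BRYR D=ROYG L=RGOW
Query 1: L[0] = R
Query 2: B[0] = Y
Query 3: L[1] = G
Query 4: F[0] = W
Query 5: R[0] = B
Query 6: D[1] = O

Answer: R Y G W B O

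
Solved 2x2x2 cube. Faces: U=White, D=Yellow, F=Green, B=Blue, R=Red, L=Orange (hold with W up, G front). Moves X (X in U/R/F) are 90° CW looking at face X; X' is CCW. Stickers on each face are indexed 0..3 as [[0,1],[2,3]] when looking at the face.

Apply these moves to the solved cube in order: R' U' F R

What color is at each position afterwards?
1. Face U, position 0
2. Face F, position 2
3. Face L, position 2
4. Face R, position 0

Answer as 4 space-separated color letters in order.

After move 1 (R'): R=RRRR U=WBWB F=GWGW D=YGYG B=YBYB
After move 2 (U'): U=BBWW F=OOGW R=GWRR B=RRYB L=YBOO
After move 3 (F): F=GOWO U=BBOB R=WWWR D=RGYG L=YYOG
After move 4 (R): R=WWRW U=BOOO F=GGWG D=RYYR B=BRBB
Query 1: U[0] = B
Query 2: F[2] = W
Query 3: L[2] = O
Query 4: R[0] = W

Answer: B W O W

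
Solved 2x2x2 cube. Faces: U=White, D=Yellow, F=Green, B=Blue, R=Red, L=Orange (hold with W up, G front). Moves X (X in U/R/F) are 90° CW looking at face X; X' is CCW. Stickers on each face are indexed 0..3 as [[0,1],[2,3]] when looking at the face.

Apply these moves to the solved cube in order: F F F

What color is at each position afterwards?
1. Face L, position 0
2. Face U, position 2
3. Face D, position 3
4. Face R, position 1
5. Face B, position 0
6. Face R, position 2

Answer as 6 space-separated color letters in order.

After move 1 (F): F=GGGG U=WWOO R=WRWR D=RRYY L=OYOY
After move 2 (F): F=GGGG U=WWYY R=OROR D=WWYY L=OROR
After move 3 (F): F=GGGG U=WWRR R=YRYR D=OOYY L=OWOW
Query 1: L[0] = O
Query 2: U[2] = R
Query 3: D[3] = Y
Query 4: R[1] = R
Query 5: B[0] = B
Query 6: R[2] = Y

Answer: O R Y R B Y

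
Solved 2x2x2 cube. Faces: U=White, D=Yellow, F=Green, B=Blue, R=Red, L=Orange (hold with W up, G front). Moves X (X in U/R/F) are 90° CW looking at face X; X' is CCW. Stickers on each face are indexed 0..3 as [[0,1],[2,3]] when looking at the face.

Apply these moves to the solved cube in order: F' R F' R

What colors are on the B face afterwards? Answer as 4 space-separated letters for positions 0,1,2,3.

Answer: R B G B

Derivation:
After move 1 (F'): F=GGGG U=WWRR R=YRYR D=OOYY L=OWOW
After move 2 (R): R=YYRR U=WGRG F=GOGY D=OBYB B=RBWB
After move 3 (F'): F=OYGG U=WGYR R=BYOR D=WWYB L=OGOR
After move 4 (R): R=OBRY U=WYYG F=OWGB D=WWYR B=RBGB
Query: B face = RBGB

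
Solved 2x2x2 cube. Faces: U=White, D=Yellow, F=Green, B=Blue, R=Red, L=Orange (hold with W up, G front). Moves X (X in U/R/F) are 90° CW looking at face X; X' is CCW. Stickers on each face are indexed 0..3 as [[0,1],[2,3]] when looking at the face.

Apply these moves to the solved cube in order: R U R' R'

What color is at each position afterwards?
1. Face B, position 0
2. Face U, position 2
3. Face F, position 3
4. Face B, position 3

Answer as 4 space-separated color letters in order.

Answer: Y G O B

Derivation:
After move 1 (R): R=RRRR U=WGWG F=GYGY D=YBYB B=WBWB
After move 2 (U): U=WWGG F=RRGY R=WBRR B=OOWB L=GYOO
After move 3 (R'): R=BRWR U=WWGO F=RWGG D=YRYY B=BOBB
After move 4 (R'): R=RRBW U=WBGB F=RWGO D=YWYG B=YORB
Query 1: B[0] = Y
Query 2: U[2] = G
Query 3: F[3] = O
Query 4: B[3] = B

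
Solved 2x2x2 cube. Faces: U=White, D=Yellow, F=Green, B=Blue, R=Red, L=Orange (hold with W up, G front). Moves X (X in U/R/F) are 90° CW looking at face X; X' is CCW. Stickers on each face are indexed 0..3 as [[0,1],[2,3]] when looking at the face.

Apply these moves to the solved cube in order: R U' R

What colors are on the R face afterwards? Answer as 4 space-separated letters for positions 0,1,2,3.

After move 1 (R): R=RRRR U=WGWG F=GYGY D=YBYB B=WBWB
After move 2 (U'): U=GGWW F=OOGY R=GYRR B=RRWB L=WBOO
After move 3 (R): R=RGRY U=GOWY F=OBGB D=YWYR B=WRGB
Query: R face = RGRY

Answer: R G R Y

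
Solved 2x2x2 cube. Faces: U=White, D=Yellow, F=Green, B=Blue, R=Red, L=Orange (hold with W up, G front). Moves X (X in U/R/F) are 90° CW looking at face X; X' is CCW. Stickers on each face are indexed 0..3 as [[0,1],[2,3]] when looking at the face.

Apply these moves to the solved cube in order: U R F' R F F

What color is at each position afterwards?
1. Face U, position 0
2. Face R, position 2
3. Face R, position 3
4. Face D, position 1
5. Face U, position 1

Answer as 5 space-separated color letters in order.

After move 1 (U): U=WWWW F=RRGG R=BBRR B=OOBB L=GGOO
After move 2 (R): R=RBRB U=WRWG F=RYGY D=YBYO B=WOWB
After move 3 (F'): F=YYRG U=WRRR R=BBYB D=GOYO L=GGOW
After move 4 (R): R=YBBB U=WYRG F=YORO D=GWYW B=RORB
After move 5 (F): F=RYOO U=WYWG R=RBGB D=BYYW L=GGOW
After move 6 (F): F=OROY U=WYWG R=WBGB D=GRYW L=GBOY
Query 1: U[0] = W
Query 2: R[2] = G
Query 3: R[3] = B
Query 4: D[1] = R
Query 5: U[1] = Y

Answer: W G B R Y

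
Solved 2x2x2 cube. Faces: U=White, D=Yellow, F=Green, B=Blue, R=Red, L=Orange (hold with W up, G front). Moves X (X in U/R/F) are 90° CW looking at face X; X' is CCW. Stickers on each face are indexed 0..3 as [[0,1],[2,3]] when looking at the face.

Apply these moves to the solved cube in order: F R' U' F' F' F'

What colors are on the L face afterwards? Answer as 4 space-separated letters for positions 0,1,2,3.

Answer: Y R O G

Derivation:
After move 1 (F): F=GGGG U=WWOO R=WRWR D=RRYY L=OYOY
After move 2 (R'): R=RRWW U=WBOB F=GWGO D=RGYG B=YBRB
After move 3 (U'): U=BBWO F=OYGO R=GWWW B=RRRB L=YBOY
After move 4 (F'): F=YOOG U=BBGW R=GWRW D=BYYG L=YOOW
After move 5 (F'): F=OGYO U=BBGR R=YWBW D=OWYG L=YWOG
After move 6 (F'): F=GOOY U=BBYB R=WWOW D=WGYG L=YROG
Query: L face = YROG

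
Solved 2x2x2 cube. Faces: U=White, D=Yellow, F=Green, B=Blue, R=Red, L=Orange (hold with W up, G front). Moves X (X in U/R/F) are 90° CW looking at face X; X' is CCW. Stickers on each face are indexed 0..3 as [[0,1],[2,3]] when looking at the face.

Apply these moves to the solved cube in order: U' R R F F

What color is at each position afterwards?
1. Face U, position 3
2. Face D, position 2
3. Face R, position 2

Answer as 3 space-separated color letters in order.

Answer: Y Y B

Derivation:
After move 1 (U'): U=WWWW F=OOGG R=GGRR B=RRBB L=BBOO
After move 2 (R): R=RGRG U=WOWG F=OYGY D=YBYR B=WRWB
After move 3 (R): R=RRGG U=WYWY F=OBGR D=YWYW B=GROB
After move 4 (F): F=GORB U=WYOB R=WRYG D=GRYW L=BYOW
After move 5 (F): F=RGBO U=WYWY R=ORBG D=YWYW L=BGOR
Query 1: U[3] = Y
Query 2: D[2] = Y
Query 3: R[2] = B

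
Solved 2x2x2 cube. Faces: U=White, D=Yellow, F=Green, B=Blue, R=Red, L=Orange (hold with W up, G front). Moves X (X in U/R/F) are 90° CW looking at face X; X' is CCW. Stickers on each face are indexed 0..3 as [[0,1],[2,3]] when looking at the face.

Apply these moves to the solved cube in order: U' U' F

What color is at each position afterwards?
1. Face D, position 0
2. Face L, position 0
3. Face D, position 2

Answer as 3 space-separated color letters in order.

Answer: R R Y

Derivation:
After move 1 (U'): U=WWWW F=OOGG R=GGRR B=RRBB L=BBOO
After move 2 (U'): U=WWWW F=BBGG R=OORR B=GGBB L=RROO
After move 3 (F): F=GBGB U=WWOR R=WOWR D=ROYY L=RYOY
Query 1: D[0] = R
Query 2: L[0] = R
Query 3: D[2] = Y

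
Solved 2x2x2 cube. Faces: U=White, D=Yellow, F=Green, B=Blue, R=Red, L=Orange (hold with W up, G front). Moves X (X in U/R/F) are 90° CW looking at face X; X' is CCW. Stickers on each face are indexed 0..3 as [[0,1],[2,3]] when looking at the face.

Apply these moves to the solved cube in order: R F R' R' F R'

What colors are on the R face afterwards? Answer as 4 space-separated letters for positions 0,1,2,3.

After move 1 (R): R=RRRR U=WGWG F=GYGY D=YBYB B=WBWB
After move 2 (F): F=GGYY U=WGOO R=WRGR D=RRYB L=OYOB
After move 3 (R'): R=RRWG U=WWOW F=GGYO D=RGYY B=BBRB
After move 4 (R'): R=RGRW U=WROB F=GWYW D=RGYO B=YBGB
After move 5 (F): F=YGWW U=WRBY R=OGBW D=RRYO L=OROG
After move 6 (R'): R=GWOB U=WGBY F=YRWY D=RGYW B=OBRB
Query: R face = GWOB

Answer: G W O B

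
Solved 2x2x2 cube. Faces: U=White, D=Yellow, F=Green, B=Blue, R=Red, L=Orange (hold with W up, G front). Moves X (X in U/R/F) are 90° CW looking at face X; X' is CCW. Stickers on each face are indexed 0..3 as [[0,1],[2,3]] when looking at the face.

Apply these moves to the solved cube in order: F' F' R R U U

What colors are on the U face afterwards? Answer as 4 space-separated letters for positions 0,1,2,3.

After move 1 (F'): F=GGGG U=WWRR R=YRYR D=OOYY L=OWOW
After move 2 (F'): F=GGGG U=WWYY R=OROR D=WWYY L=OROR
After move 3 (R): R=OORR U=WGYG F=GWGY D=WBYB B=YBWB
After move 4 (R): R=RORO U=WWYY F=GBGB D=WWYY B=GBGB
After move 5 (U): U=YWYW F=ROGB R=GBRO B=ORGB L=GBOR
After move 6 (U): U=YYWW F=GBGB R=ORRO B=GBGB L=ROOR
Query: U face = YYWW

Answer: Y Y W W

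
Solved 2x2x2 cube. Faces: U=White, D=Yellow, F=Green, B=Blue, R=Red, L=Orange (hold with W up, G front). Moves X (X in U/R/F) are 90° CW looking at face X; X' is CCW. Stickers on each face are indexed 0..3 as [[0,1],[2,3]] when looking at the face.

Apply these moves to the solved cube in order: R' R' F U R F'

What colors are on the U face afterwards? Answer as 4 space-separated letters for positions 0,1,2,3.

After move 1 (R'): R=RRRR U=WBWB F=GWGW D=YGYG B=YBYB
After move 2 (R'): R=RRRR U=WYWY F=GBGB D=YWYW B=GBGB
After move 3 (F): F=GGBB U=WYOO R=WRYR D=RRYW L=OYOW
After move 4 (U): U=OWOY F=WRBB R=GBYR B=OYGB L=GGOW
After move 5 (R): R=YGRB U=OROB F=WRBW D=RGYO B=YYWB
After move 6 (F'): F=RWWB U=ORYR R=GGRB D=GWYO L=GBOO
Query: U face = ORYR

Answer: O R Y R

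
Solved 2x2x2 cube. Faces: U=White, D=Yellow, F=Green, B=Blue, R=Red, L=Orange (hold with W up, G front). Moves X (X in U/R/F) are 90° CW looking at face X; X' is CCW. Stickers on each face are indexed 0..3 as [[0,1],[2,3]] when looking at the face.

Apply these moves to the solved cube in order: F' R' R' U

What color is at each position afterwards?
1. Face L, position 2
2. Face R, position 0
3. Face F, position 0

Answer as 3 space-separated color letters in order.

Answer: O G R

Derivation:
After move 1 (F'): F=GGGG U=WWRR R=YRYR D=OOYY L=OWOW
After move 2 (R'): R=RRYY U=WBRB F=GWGR D=OGYG B=YBOB
After move 3 (R'): R=RYRY U=WORY F=GBGB D=OWYR B=GBGB
After move 4 (U): U=RWYO F=RYGB R=GBRY B=OWGB L=GBOW
Query 1: L[2] = O
Query 2: R[0] = G
Query 3: F[0] = R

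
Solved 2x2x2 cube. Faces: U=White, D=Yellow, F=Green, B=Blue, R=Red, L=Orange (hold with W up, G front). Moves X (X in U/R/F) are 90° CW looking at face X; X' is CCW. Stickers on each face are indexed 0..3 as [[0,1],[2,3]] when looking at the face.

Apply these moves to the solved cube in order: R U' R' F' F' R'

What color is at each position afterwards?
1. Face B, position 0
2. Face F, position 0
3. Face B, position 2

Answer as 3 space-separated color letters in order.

Answer: Y W W

Derivation:
After move 1 (R): R=RRRR U=WGWG F=GYGY D=YBYB B=WBWB
After move 2 (U'): U=GGWW F=OOGY R=GYRR B=RRWB L=WBOO
After move 3 (R'): R=YRGR U=GWWR F=OGGW D=YOYY B=BRBB
After move 4 (F'): F=GWOG U=GWYG R=ORYR D=BOYY L=WROW
After move 5 (F'): F=WGGO U=GWOY R=ORBR D=RWYY L=WGOY
After move 6 (R'): R=RROB U=GBOB F=WWGY D=RGYO B=YRWB
Query 1: B[0] = Y
Query 2: F[0] = W
Query 3: B[2] = W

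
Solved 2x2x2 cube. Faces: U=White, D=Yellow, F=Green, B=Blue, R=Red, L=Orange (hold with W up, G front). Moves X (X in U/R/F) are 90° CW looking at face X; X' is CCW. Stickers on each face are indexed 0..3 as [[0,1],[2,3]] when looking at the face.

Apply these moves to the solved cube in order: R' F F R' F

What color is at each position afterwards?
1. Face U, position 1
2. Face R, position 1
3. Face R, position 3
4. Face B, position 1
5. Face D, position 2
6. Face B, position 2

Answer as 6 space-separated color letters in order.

Answer: Y R O B Y W

Derivation:
After move 1 (R'): R=RRRR U=WBWB F=GWGW D=YGYG B=YBYB
After move 2 (F): F=GGWW U=WBOO R=WRBR D=RRYG L=OYOG
After move 3 (F): F=WGWG U=WBGY R=OROR D=BWYG L=OROR
After move 4 (R'): R=RROO U=WYGY F=WBWY D=BGYG B=GBWB
After move 5 (F): F=WWYB U=WYRR R=GRYO D=ORYG L=OBOG
Query 1: U[1] = Y
Query 2: R[1] = R
Query 3: R[3] = O
Query 4: B[1] = B
Query 5: D[2] = Y
Query 6: B[2] = W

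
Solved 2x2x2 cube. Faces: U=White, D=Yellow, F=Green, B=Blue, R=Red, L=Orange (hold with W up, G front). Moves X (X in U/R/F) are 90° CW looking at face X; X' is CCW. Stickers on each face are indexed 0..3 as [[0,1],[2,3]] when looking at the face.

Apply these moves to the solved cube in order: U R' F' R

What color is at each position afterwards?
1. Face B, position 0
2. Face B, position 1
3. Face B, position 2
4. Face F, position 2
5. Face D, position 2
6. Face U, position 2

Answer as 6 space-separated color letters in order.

Answer: B O B R Y B

Derivation:
After move 1 (U): U=WWWW F=RRGG R=BBRR B=OOBB L=GGOO
After move 2 (R'): R=BRBR U=WBWO F=RWGW D=YRYG B=YOYB
After move 3 (F'): F=WWRG U=WBBB R=RRYR D=GOYG L=GOOW
After move 4 (R): R=YRRR U=WWBG F=WORG D=GYYY B=BOBB
Query 1: B[0] = B
Query 2: B[1] = O
Query 3: B[2] = B
Query 4: F[2] = R
Query 5: D[2] = Y
Query 6: U[2] = B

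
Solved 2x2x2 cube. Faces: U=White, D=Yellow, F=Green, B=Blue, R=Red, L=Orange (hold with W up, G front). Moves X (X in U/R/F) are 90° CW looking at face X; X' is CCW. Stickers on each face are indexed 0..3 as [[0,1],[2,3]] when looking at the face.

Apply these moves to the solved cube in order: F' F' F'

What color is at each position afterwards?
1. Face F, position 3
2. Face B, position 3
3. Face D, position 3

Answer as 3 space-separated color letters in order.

After move 1 (F'): F=GGGG U=WWRR R=YRYR D=OOYY L=OWOW
After move 2 (F'): F=GGGG U=WWYY R=OROR D=WWYY L=OROR
After move 3 (F'): F=GGGG U=WWOO R=WRWR D=RRYY L=OYOY
Query 1: F[3] = G
Query 2: B[3] = B
Query 3: D[3] = Y

Answer: G B Y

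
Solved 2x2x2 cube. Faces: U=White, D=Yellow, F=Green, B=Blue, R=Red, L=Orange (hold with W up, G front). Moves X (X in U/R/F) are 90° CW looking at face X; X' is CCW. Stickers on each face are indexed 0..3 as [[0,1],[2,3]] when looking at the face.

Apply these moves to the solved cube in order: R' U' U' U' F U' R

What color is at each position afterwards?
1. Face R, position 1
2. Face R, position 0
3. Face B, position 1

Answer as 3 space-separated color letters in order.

Answer: G B B

Derivation:
After move 1 (R'): R=RRRR U=WBWB F=GWGW D=YGYG B=YBYB
After move 2 (U'): U=BBWW F=OOGW R=GWRR B=RRYB L=YBOO
After move 3 (U'): U=BWBW F=YBGW R=OORR B=GWYB L=RROO
After move 4 (U'): U=WWBB F=RRGW R=YBRR B=OOYB L=GWOO
After move 5 (F): F=GRWR U=WWOW R=BBBR D=RYYG L=GYOG
After move 6 (U'): U=WWWO F=GYWR R=GRBR B=BBYB L=OOOG
After move 7 (R): R=BGRR U=WYWR F=GYWG D=RYYB B=OBWB
Query 1: R[1] = G
Query 2: R[0] = B
Query 3: B[1] = B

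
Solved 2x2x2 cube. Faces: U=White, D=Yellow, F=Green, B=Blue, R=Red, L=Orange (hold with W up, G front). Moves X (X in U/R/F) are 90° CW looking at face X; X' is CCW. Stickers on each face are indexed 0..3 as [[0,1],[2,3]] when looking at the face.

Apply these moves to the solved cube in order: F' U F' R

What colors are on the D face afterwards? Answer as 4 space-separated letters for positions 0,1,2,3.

After move 1 (F'): F=GGGG U=WWRR R=YRYR D=OOYY L=OWOW
After move 2 (U): U=RWRW F=YRGG R=BBYR B=OWBB L=GGOW
After move 3 (F'): F=RGYG U=RWBY R=OBOR D=GWYY L=GWOR
After move 4 (R): R=OORB U=RGBG F=RWYY D=GBYO B=YWWB
Query: D face = GBYO

Answer: G B Y O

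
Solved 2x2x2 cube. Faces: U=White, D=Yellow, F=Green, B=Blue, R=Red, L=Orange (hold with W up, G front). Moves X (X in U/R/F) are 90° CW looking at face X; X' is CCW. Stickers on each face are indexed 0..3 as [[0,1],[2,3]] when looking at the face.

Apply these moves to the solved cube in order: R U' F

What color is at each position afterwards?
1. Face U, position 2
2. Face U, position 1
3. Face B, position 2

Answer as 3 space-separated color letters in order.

After move 1 (R): R=RRRR U=WGWG F=GYGY D=YBYB B=WBWB
After move 2 (U'): U=GGWW F=OOGY R=GYRR B=RRWB L=WBOO
After move 3 (F): F=GOYO U=GGOB R=WYWR D=RGYB L=WYOB
Query 1: U[2] = O
Query 2: U[1] = G
Query 3: B[2] = W

Answer: O G W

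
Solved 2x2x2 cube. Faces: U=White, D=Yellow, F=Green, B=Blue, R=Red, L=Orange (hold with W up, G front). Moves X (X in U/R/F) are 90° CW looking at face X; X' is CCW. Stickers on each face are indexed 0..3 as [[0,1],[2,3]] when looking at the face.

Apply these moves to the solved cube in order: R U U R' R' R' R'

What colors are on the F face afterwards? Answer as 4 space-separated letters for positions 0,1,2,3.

Answer: W B G Y

Derivation:
After move 1 (R): R=RRRR U=WGWG F=GYGY D=YBYB B=WBWB
After move 2 (U): U=WWGG F=RRGY R=WBRR B=OOWB L=GYOO
After move 3 (U): U=GWGW F=WBGY R=OORR B=GYWB L=RROO
After move 4 (R'): R=OROR U=GWGG F=WWGW D=YBYY B=BYBB
After move 5 (R'): R=RROO U=GBGB F=WWGG D=YWYW B=YYBB
After move 6 (R'): R=RORO U=GBGY F=WBGB D=YWYG B=WYWB
After move 7 (R'): R=OORR U=GWGW F=WBGY D=YBYB B=GYWB
Query: F face = WBGY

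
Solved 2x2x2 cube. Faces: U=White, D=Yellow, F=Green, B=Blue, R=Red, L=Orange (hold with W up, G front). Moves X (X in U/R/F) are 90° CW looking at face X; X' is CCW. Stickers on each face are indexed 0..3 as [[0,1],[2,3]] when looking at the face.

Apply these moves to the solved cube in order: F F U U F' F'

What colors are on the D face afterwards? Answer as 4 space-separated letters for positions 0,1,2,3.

Answer: W W Y Y

Derivation:
After move 1 (F): F=GGGG U=WWOO R=WRWR D=RRYY L=OYOY
After move 2 (F): F=GGGG U=WWYY R=OROR D=WWYY L=OROR
After move 3 (U): U=YWYW F=ORGG R=BBOR B=ORBB L=GGOR
After move 4 (U): U=YYWW F=BBGG R=OROR B=GGBB L=OROR
After move 5 (F'): F=BGBG U=YYOO R=WRWR D=RRYY L=OWOW
After move 6 (F'): F=GGBB U=YYWW R=RRRR D=WWYY L=OOOO
Query: D face = WWYY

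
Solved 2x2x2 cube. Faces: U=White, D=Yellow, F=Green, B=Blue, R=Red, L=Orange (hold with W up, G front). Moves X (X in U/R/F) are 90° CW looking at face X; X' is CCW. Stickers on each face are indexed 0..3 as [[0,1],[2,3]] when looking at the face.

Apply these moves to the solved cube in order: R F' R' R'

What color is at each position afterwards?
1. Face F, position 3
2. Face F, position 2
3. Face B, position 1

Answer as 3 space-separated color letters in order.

After move 1 (R): R=RRRR U=WGWG F=GYGY D=YBYB B=WBWB
After move 2 (F'): F=YYGG U=WGRR R=BRYR D=OOYB L=OGOW
After move 3 (R'): R=RRBY U=WWRW F=YGGR D=OYYG B=BBOB
After move 4 (R'): R=RYRB U=WORB F=YWGW D=OGYR B=GBYB
Query 1: F[3] = W
Query 2: F[2] = G
Query 3: B[1] = B

Answer: W G B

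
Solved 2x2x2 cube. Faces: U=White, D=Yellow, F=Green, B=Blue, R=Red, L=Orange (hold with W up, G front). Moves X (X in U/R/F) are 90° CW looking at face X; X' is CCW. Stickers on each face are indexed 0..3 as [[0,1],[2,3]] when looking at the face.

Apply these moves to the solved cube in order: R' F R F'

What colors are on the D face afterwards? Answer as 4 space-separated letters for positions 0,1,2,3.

Answer: Y G Y Y

Derivation:
After move 1 (R'): R=RRRR U=WBWB F=GWGW D=YGYG B=YBYB
After move 2 (F): F=GGWW U=WBOO R=WRBR D=RRYG L=OYOG
After move 3 (R): R=BWRR U=WGOW F=GRWG D=RYYY B=OBBB
After move 4 (F'): F=RGGW U=WGBR R=YWRR D=YGYY L=OWOO
Query: D face = YGYY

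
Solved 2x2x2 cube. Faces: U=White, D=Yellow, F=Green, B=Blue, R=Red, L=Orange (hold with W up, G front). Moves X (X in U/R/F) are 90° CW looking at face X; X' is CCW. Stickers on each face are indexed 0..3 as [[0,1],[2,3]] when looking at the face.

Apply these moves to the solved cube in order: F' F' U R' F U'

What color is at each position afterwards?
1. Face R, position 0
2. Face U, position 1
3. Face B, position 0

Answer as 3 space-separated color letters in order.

After move 1 (F'): F=GGGG U=WWRR R=YRYR D=OOYY L=OWOW
After move 2 (F'): F=GGGG U=WWYY R=OROR D=WWYY L=OROR
After move 3 (U): U=YWYW F=ORGG R=BBOR B=ORBB L=GGOR
After move 4 (R'): R=BRBO U=YBYO F=OWGW D=WRYG B=YRWB
After move 5 (F): F=GOWW U=YBRG R=YROO D=BBYG L=GWOR
After move 6 (U'): U=BGYR F=GWWW R=GOOO B=YRWB L=YROR
Query 1: R[0] = G
Query 2: U[1] = G
Query 3: B[0] = Y

Answer: G G Y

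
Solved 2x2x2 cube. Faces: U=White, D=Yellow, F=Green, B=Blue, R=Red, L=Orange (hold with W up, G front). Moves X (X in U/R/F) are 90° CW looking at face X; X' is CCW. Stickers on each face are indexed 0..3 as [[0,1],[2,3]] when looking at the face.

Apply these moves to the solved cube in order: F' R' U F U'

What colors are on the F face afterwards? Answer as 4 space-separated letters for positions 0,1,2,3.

After move 1 (F'): F=GGGG U=WWRR R=YRYR D=OOYY L=OWOW
After move 2 (R'): R=RRYY U=WBRB F=GWGR D=OGYG B=YBOB
After move 3 (U): U=RWBB F=RRGR R=YBYY B=OWOB L=GWOW
After move 4 (F): F=GRRR U=RWWW R=BBBY D=YYYG L=GOOG
After move 5 (U'): U=WWRW F=GORR R=GRBY B=BBOB L=OWOG
Query: F face = GORR

Answer: G O R R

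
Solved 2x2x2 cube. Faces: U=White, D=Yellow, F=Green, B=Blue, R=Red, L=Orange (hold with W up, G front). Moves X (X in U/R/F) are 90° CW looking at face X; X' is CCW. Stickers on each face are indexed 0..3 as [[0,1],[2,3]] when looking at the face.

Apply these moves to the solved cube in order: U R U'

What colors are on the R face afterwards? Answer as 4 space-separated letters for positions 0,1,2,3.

Answer: R Y R B

Derivation:
After move 1 (U): U=WWWW F=RRGG R=BBRR B=OOBB L=GGOO
After move 2 (R): R=RBRB U=WRWG F=RYGY D=YBYO B=WOWB
After move 3 (U'): U=RGWW F=GGGY R=RYRB B=RBWB L=WOOO
Query: R face = RYRB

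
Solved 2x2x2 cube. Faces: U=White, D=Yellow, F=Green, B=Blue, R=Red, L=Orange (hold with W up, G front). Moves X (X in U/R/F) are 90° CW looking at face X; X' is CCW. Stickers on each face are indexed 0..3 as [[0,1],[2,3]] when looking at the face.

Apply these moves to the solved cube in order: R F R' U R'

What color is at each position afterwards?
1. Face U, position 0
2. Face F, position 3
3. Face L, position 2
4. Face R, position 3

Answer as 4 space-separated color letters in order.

After move 1 (R): R=RRRR U=WGWG F=GYGY D=YBYB B=WBWB
After move 2 (F): F=GGYY U=WGOO R=WRGR D=RRYB L=OYOB
After move 3 (R'): R=RRWG U=WWOW F=GGYO D=RGYY B=BBRB
After move 4 (U): U=OWWW F=RRYO R=BBWG B=OYRB L=GGOB
After move 5 (R'): R=BGBW U=ORWO F=RWYW D=RRYO B=YYGB
Query 1: U[0] = O
Query 2: F[3] = W
Query 3: L[2] = O
Query 4: R[3] = W

Answer: O W O W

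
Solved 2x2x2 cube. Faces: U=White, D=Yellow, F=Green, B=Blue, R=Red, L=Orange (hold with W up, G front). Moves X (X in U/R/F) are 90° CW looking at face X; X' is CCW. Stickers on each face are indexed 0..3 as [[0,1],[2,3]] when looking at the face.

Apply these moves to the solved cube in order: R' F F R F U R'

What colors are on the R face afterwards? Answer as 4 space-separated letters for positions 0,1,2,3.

After move 1 (R'): R=RRRR U=WBWB F=GWGW D=YGYG B=YBYB
After move 2 (F): F=GGWW U=WBOO R=WRBR D=RRYG L=OYOG
After move 3 (F): F=WGWG U=WBGY R=OROR D=BWYG L=OROR
After move 4 (R): R=OORR U=WGGG F=WWWG D=BYYY B=YBBB
After move 5 (F): F=WWGW U=WGRR R=GOGR D=ROYY L=OBOY
After move 6 (U): U=RWRG F=GOGW R=YBGR B=OBBB L=WWOY
After move 7 (R'): R=BRYG U=RBRO F=GWGG D=ROYW B=YBOB
Query: R face = BRYG

Answer: B R Y G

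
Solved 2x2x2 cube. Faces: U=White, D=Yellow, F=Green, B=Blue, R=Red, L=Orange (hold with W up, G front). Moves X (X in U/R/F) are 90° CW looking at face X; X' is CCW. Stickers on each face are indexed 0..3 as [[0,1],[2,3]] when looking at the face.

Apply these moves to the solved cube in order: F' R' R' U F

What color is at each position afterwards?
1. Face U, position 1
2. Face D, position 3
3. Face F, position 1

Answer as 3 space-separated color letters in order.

Answer: W R R

Derivation:
After move 1 (F'): F=GGGG U=WWRR R=YRYR D=OOYY L=OWOW
After move 2 (R'): R=RRYY U=WBRB F=GWGR D=OGYG B=YBOB
After move 3 (R'): R=RYRY U=WORY F=GBGB D=OWYR B=GBGB
After move 4 (U): U=RWYO F=RYGB R=GBRY B=OWGB L=GBOW
After move 5 (F): F=GRBY U=RWWB R=YBOY D=RGYR L=GOOW
Query 1: U[1] = W
Query 2: D[3] = R
Query 3: F[1] = R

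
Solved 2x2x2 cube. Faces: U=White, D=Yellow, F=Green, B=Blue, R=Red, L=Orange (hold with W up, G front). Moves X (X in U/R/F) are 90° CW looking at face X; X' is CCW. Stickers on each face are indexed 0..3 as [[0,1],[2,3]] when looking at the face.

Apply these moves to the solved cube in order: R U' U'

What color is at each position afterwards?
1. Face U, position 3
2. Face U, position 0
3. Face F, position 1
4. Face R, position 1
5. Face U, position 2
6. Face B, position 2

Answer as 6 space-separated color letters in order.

After move 1 (R): R=RRRR U=WGWG F=GYGY D=YBYB B=WBWB
After move 2 (U'): U=GGWW F=OOGY R=GYRR B=RRWB L=WBOO
After move 3 (U'): U=GWGW F=WBGY R=OORR B=GYWB L=RROO
Query 1: U[3] = W
Query 2: U[0] = G
Query 3: F[1] = B
Query 4: R[1] = O
Query 5: U[2] = G
Query 6: B[2] = W

Answer: W G B O G W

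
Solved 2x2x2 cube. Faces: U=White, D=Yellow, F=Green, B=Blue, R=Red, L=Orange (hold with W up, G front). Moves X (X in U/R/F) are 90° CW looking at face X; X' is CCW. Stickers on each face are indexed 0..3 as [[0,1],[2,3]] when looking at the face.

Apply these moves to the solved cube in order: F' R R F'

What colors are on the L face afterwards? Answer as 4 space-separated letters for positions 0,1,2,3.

After move 1 (F'): F=GGGG U=WWRR R=YRYR D=OOYY L=OWOW
After move 2 (R): R=YYRR U=WGRG F=GOGY D=OBYB B=RBWB
After move 3 (R): R=RYRY U=WORY F=GBGB D=OWYR B=GBGB
After move 4 (F'): F=BBGG U=WORR R=WYOY D=WWYR L=OYOR
Query: L face = OYOR

Answer: O Y O R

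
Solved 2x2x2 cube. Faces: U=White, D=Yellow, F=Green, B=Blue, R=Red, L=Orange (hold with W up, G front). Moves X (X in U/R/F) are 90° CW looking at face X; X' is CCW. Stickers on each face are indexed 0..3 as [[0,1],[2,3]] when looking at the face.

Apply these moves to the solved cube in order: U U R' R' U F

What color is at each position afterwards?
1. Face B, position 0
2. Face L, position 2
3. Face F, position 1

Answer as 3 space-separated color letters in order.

After move 1 (U): U=WWWW F=RRGG R=BBRR B=OOBB L=GGOO
After move 2 (U): U=WWWW F=BBGG R=OORR B=GGBB L=RROO
After move 3 (R'): R=OROR U=WBWG F=BWGW D=YBYG B=YGYB
After move 4 (R'): R=RROO U=WYWY F=BBGG D=YWYW B=GGBB
After move 5 (U): U=WWYY F=RRGG R=GGOO B=RRBB L=BBOO
After move 6 (F): F=GRGR U=WWOB R=YGYO D=OGYW L=BYOW
Query 1: B[0] = R
Query 2: L[2] = O
Query 3: F[1] = R

Answer: R O R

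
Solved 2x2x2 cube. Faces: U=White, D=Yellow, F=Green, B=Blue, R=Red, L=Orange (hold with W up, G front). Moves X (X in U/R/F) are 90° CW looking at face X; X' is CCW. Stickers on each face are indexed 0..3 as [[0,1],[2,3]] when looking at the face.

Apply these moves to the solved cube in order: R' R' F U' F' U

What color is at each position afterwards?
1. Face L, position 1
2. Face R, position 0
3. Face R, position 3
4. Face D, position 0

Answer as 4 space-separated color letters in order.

Answer: B W R B

Derivation:
After move 1 (R'): R=RRRR U=WBWB F=GWGW D=YGYG B=YBYB
After move 2 (R'): R=RRRR U=WYWY F=GBGB D=YWYW B=GBGB
After move 3 (F): F=GGBB U=WYOO R=WRYR D=RRYW L=OYOW
After move 4 (U'): U=YOWO F=OYBB R=GGYR B=WRGB L=GBOW
After move 5 (F'): F=YBOB U=YOGY R=RGRR D=BWYW L=GOOW
After move 6 (U): U=GYYO F=RGOB R=WRRR B=GOGB L=YBOW
Query 1: L[1] = B
Query 2: R[0] = W
Query 3: R[3] = R
Query 4: D[0] = B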